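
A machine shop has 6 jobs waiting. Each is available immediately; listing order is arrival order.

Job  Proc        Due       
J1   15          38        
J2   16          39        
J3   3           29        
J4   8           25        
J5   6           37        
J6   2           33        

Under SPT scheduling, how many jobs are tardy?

SPT (increasing processing time): J6 J3 J5 J4 J1 J2.
J6: 0→2, due 33, tardiness 0
J3: 2→5, due 29, tardiness 0
J5: 5→11, due 37, tardiness 0
J4: 11→19, due 25, tardiness 0
J1: 19→34, due 38, tardiness 0
J2: 34→50, due 39, tardiness 11
Late jobs: 1.

1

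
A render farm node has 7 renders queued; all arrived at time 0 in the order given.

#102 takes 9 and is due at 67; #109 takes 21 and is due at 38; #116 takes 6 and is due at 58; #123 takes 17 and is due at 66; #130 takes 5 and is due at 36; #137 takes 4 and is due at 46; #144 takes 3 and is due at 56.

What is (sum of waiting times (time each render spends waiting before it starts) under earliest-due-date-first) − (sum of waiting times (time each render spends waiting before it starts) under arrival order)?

EDD (increasing due date): #130 #109 #137 #144 #116 #123 #102.
#130: waits 0, runs 0→5
#109: waits 5, runs 5→26
#137: waits 26, runs 26→30
#144: waits 30, runs 30→33
#116: waits 33, runs 33→39
#123: waits 39, runs 39→56
#102: waits 56, runs 56→65
Sum = 0+5+26+30+33+39+56 = 189.
FIFO (arrival order): #102 #109 #116 #123 #130 #137 #144.
#102: waits 0, runs 0→9
#109: waits 9, runs 9→30
#116: waits 30, runs 30→36
#123: waits 36, runs 36→53
#130: waits 53, runs 53→58
#137: waits 58, runs 58→62
#144: waits 62, runs 62→65
Sum = 0+9+30+36+53+58+62 = 248.
Difference = 189 − 248 = -59.

-59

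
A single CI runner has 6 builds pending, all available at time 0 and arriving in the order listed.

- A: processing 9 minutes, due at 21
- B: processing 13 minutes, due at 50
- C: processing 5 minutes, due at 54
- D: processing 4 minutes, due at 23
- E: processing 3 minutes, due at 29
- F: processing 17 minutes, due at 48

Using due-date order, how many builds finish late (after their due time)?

EDD (increasing due date): A D E F B C.
A: 0→9, due 21, tardiness 0
D: 9→13, due 23, tardiness 0
E: 13→16, due 29, tardiness 0
F: 16→33, due 48, tardiness 0
B: 33→46, due 50, tardiness 0
C: 46→51, due 54, tardiness 0
Late builds: 0.

0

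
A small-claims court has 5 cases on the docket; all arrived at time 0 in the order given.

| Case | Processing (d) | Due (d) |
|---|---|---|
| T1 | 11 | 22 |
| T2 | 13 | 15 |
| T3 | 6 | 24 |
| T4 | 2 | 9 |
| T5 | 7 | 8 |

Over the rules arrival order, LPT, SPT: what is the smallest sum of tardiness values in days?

FIFO (arrival order): T1 T2 T3 T4 T5.
T1: 0→11, due 22, tardiness 0
T2: 11→24, due 15, tardiness 9
T3: 24→30, due 24, tardiness 6
T4: 30→32, due 9, tardiness 23
T5: 32→39, due 8, tardiness 31
Sum = 0+9+6+23+31 = 69.
LPT (decreasing processing time): T2 T1 T5 T3 T4.
T2: 0→13, due 15, tardiness 0
T1: 13→24, due 22, tardiness 2
T5: 24→31, due 8, tardiness 23
T3: 31→37, due 24, tardiness 13
T4: 37→39, due 9, tardiness 30
Sum = 0+2+23+13+30 = 68.
SPT (increasing processing time): T4 T3 T5 T1 T2.
T4: 0→2, due 9, tardiness 0
T3: 2→8, due 24, tardiness 0
T5: 8→15, due 8, tardiness 7
T1: 15→26, due 22, tardiness 4
T2: 26→39, due 15, tardiness 24
Sum = 0+0+7+4+24 = 35.
FIFO 69, LPT 68, SPT 35 → minimum 35.

35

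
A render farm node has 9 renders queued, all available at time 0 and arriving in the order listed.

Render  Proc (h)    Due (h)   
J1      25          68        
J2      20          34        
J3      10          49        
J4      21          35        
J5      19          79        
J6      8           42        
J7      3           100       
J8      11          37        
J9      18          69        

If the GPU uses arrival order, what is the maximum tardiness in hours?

80

FIFO (arrival order): J1 J2 J3 J4 J5 J6 J7 J8 J9.
J1: 0→25, due 68, tardiness 0
J2: 25→45, due 34, tardiness 11
J3: 45→55, due 49, tardiness 6
J4: 55→76, due 35, tardiness 41
J5: 76→95, due 79, tardiness 16
J6: 95→103, due 42, tardiness 61
J7: 103→106, due 100, tardiness 6
J8: 106→117, due 37, tardiness 80
J9: 117→135, due 69, tardiness 66
Maximum = 80.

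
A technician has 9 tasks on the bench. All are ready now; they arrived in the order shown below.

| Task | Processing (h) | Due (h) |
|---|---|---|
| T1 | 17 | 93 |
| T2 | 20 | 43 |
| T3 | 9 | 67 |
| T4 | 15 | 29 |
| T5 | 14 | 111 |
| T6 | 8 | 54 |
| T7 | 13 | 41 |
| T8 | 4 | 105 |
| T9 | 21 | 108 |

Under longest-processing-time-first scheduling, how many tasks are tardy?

5

LPT (decreasing processing time): T9 T2 T1 T4 T5 T7 T3 T6 T8.
T9: 0→21, due 108, tardiness 0
T2: 21→41, due 43, tardiness 0
T1: 41→58, due 93, tardiness 0
T4: 58→73, due 29, tardiness 44
T5: 73→87, due 111, tardiness 0
T7: 87→100, due 41, tardiness 59
T3: 100→109, due 67, tardiness 42
T6: 109→117, due 54, tardiness 63
T8: 117→121, due 105, tardiness 16
Late tasks: 5.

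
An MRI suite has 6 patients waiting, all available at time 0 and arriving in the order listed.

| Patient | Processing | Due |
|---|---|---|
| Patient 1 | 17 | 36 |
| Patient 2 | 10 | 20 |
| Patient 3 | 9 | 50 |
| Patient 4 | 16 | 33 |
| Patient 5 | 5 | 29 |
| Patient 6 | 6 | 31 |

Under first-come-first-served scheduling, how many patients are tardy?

FIFO (arrival order): Patient 1 Patient 2 Patient 3 Patient 4 Patient 5 Patient 6.
Patient 1: 0→17, due 36, tardiness 0
Patient 2: 17→27, due 20, tardiness 7
Patient 3: 27→36, due 50, tardiness 0
Patient 4: 36→52, due 33, tardiness 19
Patient 5: 52→57, due 29, tardiness 28
Patient 6: 57→63, due 31, tardiness 32
Late patients: 4.

4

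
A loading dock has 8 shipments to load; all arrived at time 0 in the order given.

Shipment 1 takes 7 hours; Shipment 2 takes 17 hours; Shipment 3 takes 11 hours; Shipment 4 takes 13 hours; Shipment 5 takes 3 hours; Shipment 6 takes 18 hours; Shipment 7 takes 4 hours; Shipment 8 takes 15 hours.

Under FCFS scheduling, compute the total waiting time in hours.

307

FIFO (arrival order): Shipment 1 Shipment 2 Shipment 3 Shipment 4 Shipment 5 Shipment 6 Shipment 7 Shipment 8.
Shipment 1: waits 0, runs 0→7
Shipment 2: waits 7, runs 7→24
Shipment 3: waits 24, runs 24→35
Shipment 4: waits 35, runs 35→48
Shipment 5: waits 48, runs 48→51
Shipment 6: waits 51, runs 51→69
Shipment 7: waits 69, runs 69→73
Shipment 8: waits 73, runs 73→88
Sum = 0+7+24+35+48+51+69+73 = 307.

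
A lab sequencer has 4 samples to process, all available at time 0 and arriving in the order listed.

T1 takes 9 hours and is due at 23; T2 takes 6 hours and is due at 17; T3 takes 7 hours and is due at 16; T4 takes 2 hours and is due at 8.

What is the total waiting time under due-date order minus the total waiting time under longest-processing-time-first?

EDD (increasing due date): T4 T3 T2 T1.
T4: waits 0, runs 0→2
T3: waits 2, runs 2→9
T2: waits 9, runs 9→15
T1: waits 15, runs 15→24
Sum = 0+2+9+15 = 26.
LPT (decreasing processing time): T1 T3 T2 T4.
T1: waits 0, runs 0→9
T3: waits 9, runs 9→16
T2: waits 16, runs 16→22
T4: waits 22, runs 22→24
Sum = 0+9+16+22 = 47.
Difference = 26 − 47 = -21.

-21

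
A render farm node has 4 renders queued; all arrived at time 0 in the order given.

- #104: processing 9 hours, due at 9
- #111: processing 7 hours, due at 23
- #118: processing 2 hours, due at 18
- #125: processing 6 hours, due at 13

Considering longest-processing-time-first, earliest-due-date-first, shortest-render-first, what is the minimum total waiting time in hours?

LPT (decreasing processing time): #104 #111 #125 #118.
#104: waits 0, runs 0→9
#111: waits 9, runs 9→16
#125: waits 16, runs 16→22
#118: waits 22, runs 22→24
Sum = 0+9+16+22 = 47.
EDD (increasing due date): #104 #125 #118 #111.
#104: waits 0, runs 0→9
#125: waits 9, runs 9→15
#118: waits 15, runs 15→17
#111: waits 17, runs 17→24
Sum = 0+9+15+17 = 41.
SPT (increasing processing time): #118 #125 #111 #104.
#118: waits 0, runs 0→2
#125: waits 2, runs 2→8
#111: waits 8, runs 8→15
#104: waits 15, runs 15→24
Sum = 0+2+8+15 = 25.
LPT 47, EDD 41, SPT 25 → minimum 25.

25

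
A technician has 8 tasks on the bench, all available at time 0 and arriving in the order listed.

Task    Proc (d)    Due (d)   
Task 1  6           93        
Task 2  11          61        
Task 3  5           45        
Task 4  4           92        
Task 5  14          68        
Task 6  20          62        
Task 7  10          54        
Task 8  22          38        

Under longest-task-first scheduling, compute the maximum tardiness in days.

LPT (decreasing processing time): Task 8 Task 6 Task 5 Task 2 Task 7 Task 1 Task 3 Task 4.
Task 8: 0→22, due 38, tardiness 0
Task 6: 22→42, due 62, tardiness 0
Task 5: 42→56, due 68, tardiness 0
Task 2: 56→67, due 61, tardiness 6
Task 7: 67→77, due 54, tardiness 23
Task 1: 77→83, due 93, tardiness 0
Task 3: 83→88, due 45, tardiness 43
Task 4: 88→92, due 92, tardiness 0
Maximum = 43.

43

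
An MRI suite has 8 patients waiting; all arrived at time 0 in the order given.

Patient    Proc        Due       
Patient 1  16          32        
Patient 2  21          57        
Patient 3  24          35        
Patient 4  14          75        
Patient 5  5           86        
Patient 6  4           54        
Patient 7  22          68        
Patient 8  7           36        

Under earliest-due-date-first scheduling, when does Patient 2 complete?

EDD (increasing due date): Patient 1 Patient 3 Patient 8 Patient 6 Patient 2 Patient 7 Patient 4 Patient 5.
Patient 1: 0→16
Patient 3: 16→40
Patient 8: 40→47
Patient 6: 47→51
Patient 2: 51→72

72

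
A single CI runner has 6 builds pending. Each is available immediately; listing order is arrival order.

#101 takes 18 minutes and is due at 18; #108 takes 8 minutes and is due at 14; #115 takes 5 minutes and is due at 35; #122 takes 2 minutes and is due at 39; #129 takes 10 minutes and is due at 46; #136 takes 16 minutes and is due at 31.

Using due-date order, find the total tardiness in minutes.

54

EDD (increasing due date): #108 #101 #136 #115 #122 #129.
#108: 0→8, due 14, tardiness 0
#101: 8→26, due 18, tardiness 8
#136: 26→42, due 31, tardiness 11
#115: 42→47, due 35, tardiness 12
#122: 47→49, due 39, tardiness 10
#129: 49→59, due 46, tardiness 13
Sum = 0+8+11+12+10+13 = 54.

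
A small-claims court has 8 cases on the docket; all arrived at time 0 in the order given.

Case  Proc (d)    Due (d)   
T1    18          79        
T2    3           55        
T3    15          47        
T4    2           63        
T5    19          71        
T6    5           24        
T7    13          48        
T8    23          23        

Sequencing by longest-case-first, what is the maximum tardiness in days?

69

LPT (decreasing processing time): T8 T5 T1 T3 T7 T6 T2 T4.
T8: 0→23, due 23, tardiness 0
T5: 23→42, due 71, tardiness 0
T1: 42→60, due 79, tardiness 0
T3: 60→75, due 47, tardiness 28
T7: 75→88, due 48, tardiness 40
T6: 88→93, due 24, tardiness 69
T2: 93→96, due 55, tardiness 41
T4: 96→98, due 63, tardiness 35
Maximum = 69.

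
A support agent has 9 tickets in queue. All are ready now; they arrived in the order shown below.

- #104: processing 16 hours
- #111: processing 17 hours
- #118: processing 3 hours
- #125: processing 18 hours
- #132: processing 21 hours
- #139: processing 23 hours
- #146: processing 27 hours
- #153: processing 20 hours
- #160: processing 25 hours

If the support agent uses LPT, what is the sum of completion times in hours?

LPT (decreasing processing time): #146 #160 #139 #132 #153 #125 #111 #104 #118.
#146: 0→27
#160: 27→52
#139: 52→75
#132: 75→96
#153: 96→116
#125: 116→134
#111: 134→151
#104: 151→167
#118: 167→170
Sum = 27+52+75+96+116+134+151+167+170 = 988.

988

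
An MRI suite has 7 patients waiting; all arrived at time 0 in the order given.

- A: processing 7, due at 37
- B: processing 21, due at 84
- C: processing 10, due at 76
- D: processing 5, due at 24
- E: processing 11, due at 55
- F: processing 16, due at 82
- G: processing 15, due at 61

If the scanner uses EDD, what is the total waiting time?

EDD (increasing due date): D A E G C F B.
D: waits 0, runs 0→5
A: waits 5, runs 5→12
E: waits 12, runs 12→23
G: waits 23, runs 23→38
C: waits 38, runs 38→48
F: waits 48, runs 48→64
B: waits 64, runs 64→85
Sum = 0+5+12+23+38+48+64 = 190.

190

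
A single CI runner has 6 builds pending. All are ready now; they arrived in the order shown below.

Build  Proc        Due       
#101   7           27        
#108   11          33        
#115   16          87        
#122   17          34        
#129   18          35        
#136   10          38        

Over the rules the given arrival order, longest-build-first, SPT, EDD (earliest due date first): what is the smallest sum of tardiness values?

FIFO (arrival order): #101 #108 #115 #122 #129 #136.
#101: 0→7, due 27, tardiness 0
#108: 7→18, due 33, tardiness 0
#115: 18→34, due 87, tardiness 0
#122: 34→51, due 34, tardiness 17
#129: 51→69, due 35, tardiness 34
#136: 69→79, due 38, tardiness 41
Sum = 0+0+0+17+34+41 = 92.
LPT (decreasing processing time): #129 #122 #115 #108 #136 #101.
#129: 0→18, due 35, tardiness 0
#122: 18→35, due 34, tardiness 1
#115: 35→51, due 87, tardiness 0
#108: 51→62, due 33, tardiness 29
#136: 62→72, due 38, tardiness 34
#101: 72→79, due 27, tardiness 52
Sum = 0+1+0+29+34+52 = 116.
SPT (increasing processing time): #101 #136 #108 #115 #122 #129.
#101: 0→7, due 27, tardiness 0
#136: 7→17, due 38, tardiness 0
#108: 17→28, due 33, tardiness 0
#115: 28→44, due 87, tardiness 0
#122: 44→61, due 34, tardiness 27
#129: 61→79, due 35, tardiness 44
Sum = 0+0+0+0+27+44 = 71.
EDD (increasing due date): #101 #108 #122 #129 #136 #115.
#101: 0→7, due 27, tardiness 0
#108: 7→18, due 33, tardiness 0
#122: 18→35, due 34, tardiness 1
#129: 35→53, due 35, tardiness 18
#136: 53→63, due 38, tardiness 25
#115: 63→79, due 87, tardiness 0
Sum = 0+0+1+18+25+0 = 44.
FIFO 92, LPT 116, SPT 71, EDD 44 → minimum 44.

44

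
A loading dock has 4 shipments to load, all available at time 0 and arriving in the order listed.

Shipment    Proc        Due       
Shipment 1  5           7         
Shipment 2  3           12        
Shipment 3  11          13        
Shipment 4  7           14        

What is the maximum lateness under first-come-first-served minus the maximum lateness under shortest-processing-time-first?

-1

FIFO (arrival order): Shipment 1 Shipment 2 Shipment 3 Shipment 4.
Shipment 1: 0→5, due 7, lateness -2
Shipment 2: 5→8, due 12, lateness -4
Shipment 3: 8→19, due 13, lateness 6
Shipment 4: 19→26, due 14, lateness 12
Maximum = 12.
SPT (increasing processing time): Shipment 2 Shipment 1 Shipment 4 Shipment 3.
Shipment 2: 0→3, due 12, lateness -9
Shipment 1: 3→8, due 7, lateness 1
Shipment 4: 8→15, due 14, lateness 1
Shipment 3: 15→26, due 13, lateness 13
Maximum = 13.
Difference = 12 − 13 = -1.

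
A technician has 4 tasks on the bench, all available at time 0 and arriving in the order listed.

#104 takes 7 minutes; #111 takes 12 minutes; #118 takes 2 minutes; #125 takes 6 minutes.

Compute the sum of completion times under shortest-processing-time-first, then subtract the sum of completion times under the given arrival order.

-22

SPT (increasing processing time): #118 #125 #104 #111.
#118: 0→2
#125: 2→8
#104: 8→15
#111: 15→27
Sum = 2+8+15+27 = 52.
FIFO (arrival order): #104 #111 #118 #125.
#104: 0→7
#111: 7→19
#118: 19→21
#125: 21→27
Sum = 7+19+21+27 = 74.
Difference = 52 − 74 = -22.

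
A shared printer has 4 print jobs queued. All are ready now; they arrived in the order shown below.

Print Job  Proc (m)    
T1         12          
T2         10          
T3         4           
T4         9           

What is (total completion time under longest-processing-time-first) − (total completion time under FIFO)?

LPT (decreasing processing time): T1 T2 T4 T3.
T1: 0→12
T2: 12→22
T4: 22→31
T3: 31→35
Sum = 12+22+31+35 = 100.
FIFO (arrival order): T1 T2 T3 T4.
T1: 0→12
T2: 12→22
T3: 22→26
T4: 26→35
Sum = 12+22+26+35 = 95.
Difference = 100 − 95 = 5.

5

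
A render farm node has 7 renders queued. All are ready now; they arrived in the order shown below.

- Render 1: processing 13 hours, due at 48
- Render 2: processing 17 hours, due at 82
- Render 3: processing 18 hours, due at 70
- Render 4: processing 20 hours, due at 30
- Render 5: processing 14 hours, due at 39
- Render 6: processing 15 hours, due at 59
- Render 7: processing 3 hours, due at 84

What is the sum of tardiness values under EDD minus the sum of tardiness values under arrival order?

EDD (increasing due date): Render 4 Render 5 Render 1 Render 6 Render 3 Render 2 Render 7.
Render 4: 0→20, due 30, tardiness 0
Render 5: 20→34, due 39, tardiness 0
Render 1: 34→47, due 48, tardiness 0
Render 6: 47→62, due 59, tardiness 3
Render 3: 62→80, due 70, tardiness 10
Render 2: 80→97, due 82, tardiness 15
Render 7: 97→100, due 84, tardiness 16
Sum = 0+0+0+3+10+15+16 = 44.
FIFO (arrival order): Render 1 Render 2 Render 3 Render 4 Render 5 Render 6 Render 7.
Render 1: 0→13, due 48, tardiness 0
Render 2: 13→30, due 82, tardiness 0
Render 3: 30→48, due 70, tardiness 0
Render 4: 48→68, due 30, tardiness 38
Render 5: 68→82, due 39, tardiness 43
Render 6: 82→97, due 59, tardiness 38
Render 7: 97→100, due 84, tardiness 16
Sum = 0+0+0+38+43+38+16 = 135.
Difference = 44 − 135 = -91.

-91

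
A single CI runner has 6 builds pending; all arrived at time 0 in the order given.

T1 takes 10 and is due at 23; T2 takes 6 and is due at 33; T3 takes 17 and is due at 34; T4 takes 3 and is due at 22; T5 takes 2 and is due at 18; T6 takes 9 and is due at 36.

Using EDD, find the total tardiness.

15

EDD (increasing due date): T5 T4 T1 T2 T3 T6.
T5: 0→2, due 18, tardiness 0
T4: 2→5, due 22, tardiness 0
T1: 5→15, due 23, tardiness 0
T2: 15→21, due 33, tardiness 0
T3: 21→38, due 34, tardiness 4
T6: 38→47, due 36, tardiness 11
Sum = 0+0+0+0+4+11 = 15.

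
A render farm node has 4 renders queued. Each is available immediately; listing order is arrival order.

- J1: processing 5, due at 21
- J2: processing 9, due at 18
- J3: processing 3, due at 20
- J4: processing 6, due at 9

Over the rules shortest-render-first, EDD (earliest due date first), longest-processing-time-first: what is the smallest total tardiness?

2

SPT (increasing processing time): J3 J1 J4 J2.
J3: 0→3, due 20, tardiness 0
J1: 3→8, due 21, tardiness 0
J4: 8→14, due 9, tardiness 5
J2: 14→23, due 18, tardiness 5
Sum = 0+0+5+5 = 10.
EDD (increasing due date): J4 J2 J3 J1.
J4: 0→6, due 9, tardiness 0
J2: 6→15, due 18, tardiness 0
J3: 15→18, due 20, tardiness 0
J1: 18→23, due 21, tardiness 2
Sum = 0+0+0+2 = 2.
LPT (decreasing processing time): J2 J4 J1 J3.
J2: 0→9, due 18, tardiness 0
J4: 9→15, due 9, tardiness 6
J1: 15→20, due 21, tardiness 0
J3: 20→23, due 20, tardiness 3
Sum = 0+6+0+3 = 9.
SPT 10, EDD 2, LPT 9 → minimum 2.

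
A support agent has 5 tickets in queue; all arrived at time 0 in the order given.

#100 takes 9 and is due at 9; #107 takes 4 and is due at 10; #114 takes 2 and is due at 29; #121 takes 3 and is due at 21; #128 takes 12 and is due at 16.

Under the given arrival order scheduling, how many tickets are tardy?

2

FIFO (arrival order): #100 #107 #114 #121 #128.
#100: 0→9, due 9, tardiness 0
#107: 9→13, due 10, tardiness 3
#114: 13→15, due 29, tardiness 0
#121: 15→18, due 21, tardiness 0
#128: 18→30, due 16, tardiness 14
Late tickets: 2.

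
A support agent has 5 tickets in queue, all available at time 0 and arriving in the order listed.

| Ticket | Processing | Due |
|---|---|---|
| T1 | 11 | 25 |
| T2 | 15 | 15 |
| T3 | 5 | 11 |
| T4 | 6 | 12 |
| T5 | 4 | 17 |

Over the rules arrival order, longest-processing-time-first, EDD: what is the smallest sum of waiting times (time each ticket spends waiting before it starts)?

FIFO (arrival order): T1 T2 T3 T4 T5.
T1: waits 0, runs 0→11
T2: waits 11, runs 11→26
T3: waits 26, runs 26→31
T4: waits 31, runs 31→37
T5: waits 37, runs 37→41
Sum = 0+11+26+31+37 = 105.
LPT (decreasing processing time): T2 T1 T4 T3 T5.
T2: waits 0, runs 0→15
T1: waits 15, runs 15→26
T4: waits 26, runs 26→32
T3: waits 32, runs 32→37
T5: waits 37, runs 37→41
Sum = 0+15+26+32+37 = 110.
EDD (increasing due date): T3 T4 T2 T5 T1.
T3: waits 0, runs 0→5
T4: waits 5, runs 5→11
T2: waits 11, runs 11→26
T5: waits 26, runs 26→30
T1: waits 30, runs 30→41
Sum = 0+5+11+26+30 = 72.
FIFO 105, LPT 110, EDD 72 → minimum 72.

72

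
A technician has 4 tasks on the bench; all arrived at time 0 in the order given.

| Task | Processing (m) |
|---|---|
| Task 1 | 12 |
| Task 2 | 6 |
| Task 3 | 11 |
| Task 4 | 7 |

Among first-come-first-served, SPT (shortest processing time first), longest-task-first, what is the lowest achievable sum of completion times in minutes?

79

FIFO (arrival order): Task 1 Task 2 Task 3 Task 4.
Task 1: 0→12
Task 2: 12→18
Task 3: 18→29
Task 4: 29→36
Sum = 12+18+29+36 = 95.
SPT (increasing processing time): Task 2 Task 4 Task 3 Task 1.
Task 2: 0→6
Task 4: 6→13
Task 3: 13→24
Task 1: 24→36
Sum = 6+13+24+36 = 79.
LPT (decreasing processing time): Task 1 Task 3 Task 4 Task 2.
Task 1: 0→12
Task 3: 12→23
Task 4: 23→30
Task 2: 30→36
Sum = 12+23+30+36 = 101.
FIFO 95, SPT 79, LPT 101 → minimum 79.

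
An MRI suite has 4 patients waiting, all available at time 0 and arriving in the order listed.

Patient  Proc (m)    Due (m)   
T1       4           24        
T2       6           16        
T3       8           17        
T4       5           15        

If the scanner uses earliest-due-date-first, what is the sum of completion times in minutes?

58

EDD (increasing due date): T4 T2 T3 T1.
T4: 0→5
T2: 5→11
T3: 11→19
T1: 19→23
Sum = 5+11+19+23 = 58.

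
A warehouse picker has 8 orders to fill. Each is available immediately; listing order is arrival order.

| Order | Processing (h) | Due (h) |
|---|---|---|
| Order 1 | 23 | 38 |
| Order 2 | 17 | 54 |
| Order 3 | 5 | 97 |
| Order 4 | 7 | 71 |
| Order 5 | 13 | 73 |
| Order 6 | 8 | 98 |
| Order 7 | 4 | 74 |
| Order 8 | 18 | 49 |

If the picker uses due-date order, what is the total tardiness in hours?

17

EDD (increasing due date): Order 1 Order 8 Order 2 Order 4 Order 5 Order 7 Order 3 Order 6.
Order 1: 0→23, due 38, tardiness 0
Order 8: 23→41, due 49, tardiness 0
Order 2: 41→58, due 54, tardiness 4
Order 4: 58→65, due 71, tardiness 0
Order 5: 65→78, due 73, tardiness 5
Order 7: 78→82, due 74, tardiness 8
Order 3: 82→87, due 97, tardiness 0
Order 6: 87→95, due 98, tardiness 0
Sum = 0+0+4+0+5+8+0+0 = 17.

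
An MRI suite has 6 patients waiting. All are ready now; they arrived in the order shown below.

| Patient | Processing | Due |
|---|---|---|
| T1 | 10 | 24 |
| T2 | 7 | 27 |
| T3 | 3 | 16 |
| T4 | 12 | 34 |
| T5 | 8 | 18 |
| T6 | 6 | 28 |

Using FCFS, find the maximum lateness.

FIFO (arrival order): T1 T2 T3 T4 T5 T6.
T1: 0→10, due 24, lateness -14
T2: 10→17, due 27, lateness -10
T3: 17→20, due 16, lateness 4
T4: 20→32, due 34, lateness -2
T5: 32→40, due 18, lateness 22
T6: 40→46, due 28, lateness 18
Maximum = 22.

22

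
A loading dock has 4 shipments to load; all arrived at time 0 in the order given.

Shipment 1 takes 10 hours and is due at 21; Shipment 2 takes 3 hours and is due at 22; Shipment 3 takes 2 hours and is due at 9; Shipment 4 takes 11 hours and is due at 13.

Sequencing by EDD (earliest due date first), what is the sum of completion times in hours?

EDD (increasing due date): Shipment 3 Shipment 4 Shipment 1 Shipment 2.
Shipment 3: 0→2
Shipment 4: 2→13
Shipment 1: 13→23
Shipment 2: 23→26
Sum = 2+13+23+26 = 64.

64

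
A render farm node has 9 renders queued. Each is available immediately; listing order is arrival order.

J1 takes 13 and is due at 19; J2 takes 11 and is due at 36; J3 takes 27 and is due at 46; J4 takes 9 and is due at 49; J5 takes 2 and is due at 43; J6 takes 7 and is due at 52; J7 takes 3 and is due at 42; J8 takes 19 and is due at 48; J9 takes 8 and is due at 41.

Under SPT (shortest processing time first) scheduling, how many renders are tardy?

SPT (increasing processing time): J5 J7 J6 J9 J4 J2 J1 J8 J3.
J5: 0→2, due 43, tardiness 0
J7: 2→5, due 42, tardiness 0
J6: 5→12, due 52, tardiness 0
J9: 12→20, due 41, tardiness 0
J4: 20→29, due 49, tardiness 0
J2: 29→40, due 36, tardiness 4
J1: 40→53, due 19, tardiness 34
J8: 53→72, due 48, tardiness 24
J3: 72→99, due 46, tardiness 53
Late renders: 4.

4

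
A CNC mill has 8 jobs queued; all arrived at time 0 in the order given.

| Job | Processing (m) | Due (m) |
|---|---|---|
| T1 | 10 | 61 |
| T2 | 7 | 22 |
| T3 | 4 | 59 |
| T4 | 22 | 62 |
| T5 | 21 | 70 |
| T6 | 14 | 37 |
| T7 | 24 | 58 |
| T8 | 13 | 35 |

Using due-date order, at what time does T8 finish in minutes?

EDD (increasing due date): T2 T8 T6 T7 T3 T1 T4 T5.
T2: 0→7
T8: 7→20

20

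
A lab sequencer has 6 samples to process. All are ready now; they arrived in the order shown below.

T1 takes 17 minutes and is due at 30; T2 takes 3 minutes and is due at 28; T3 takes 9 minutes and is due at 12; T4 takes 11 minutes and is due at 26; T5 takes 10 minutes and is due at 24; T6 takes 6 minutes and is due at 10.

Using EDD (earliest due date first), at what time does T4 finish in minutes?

EDD (increasing due date): T6 T3 T5 T4 T2 T1.
T6: 0→6
T3: 6→15
T5: 15→25
T4: 25→36

36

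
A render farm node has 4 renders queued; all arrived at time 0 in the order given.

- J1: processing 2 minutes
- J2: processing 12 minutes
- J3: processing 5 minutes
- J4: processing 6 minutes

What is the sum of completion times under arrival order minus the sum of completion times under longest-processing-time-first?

FIFO (arrival order): J1 J2 J3 J4.
J1: 0→2
J2: 2→14
J3: 14→19
J4: 19→25
Sum = 2+14+19+25 = 60.
LPT (decreasing processing time): J2 J4 J3 J1.
J2: 0→12
J4: 12→18
J3: 18→23
J1: 23→25
Sum = 12+18+23+25 = 78.
Difference = 60 − 78 = -18.

-18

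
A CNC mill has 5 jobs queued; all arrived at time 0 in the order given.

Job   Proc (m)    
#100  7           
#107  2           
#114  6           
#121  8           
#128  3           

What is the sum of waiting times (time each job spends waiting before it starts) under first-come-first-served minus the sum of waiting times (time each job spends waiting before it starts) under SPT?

FIFO (arrival order): #100 #107 #114 #121 #128.
#100: waits 0, runs 0→7
#107: waits 7, runs 7→9
#114: waits 9, runs 9→15
#121: waits 15, runs 15→23
#128: waits 23, runs 23→26
Sum = 0+7+9+15+23 = 54.
SPT (increasing processing time): #107 #128 #114 #100 #121.
#107: waits 0, runs 0→2
#128: waits 2, runs 2→5
#114: waits 5, runs 5→11
#100: waits 11, runs 11→18
#121: waits 18, runs 18→26
Sum = 0+2+5+11+18 = 36.
Difference = 54 − 36 = 18.

18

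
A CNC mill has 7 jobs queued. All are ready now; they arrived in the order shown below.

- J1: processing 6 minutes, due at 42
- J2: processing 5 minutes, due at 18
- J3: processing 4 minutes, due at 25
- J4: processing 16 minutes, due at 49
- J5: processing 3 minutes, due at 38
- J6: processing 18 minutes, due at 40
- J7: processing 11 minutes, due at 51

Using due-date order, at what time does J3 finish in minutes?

9

EDD (increasing due date): J2 J3 J5 J6 J1 J4 J7.
J2: 0→5
J3: 5→9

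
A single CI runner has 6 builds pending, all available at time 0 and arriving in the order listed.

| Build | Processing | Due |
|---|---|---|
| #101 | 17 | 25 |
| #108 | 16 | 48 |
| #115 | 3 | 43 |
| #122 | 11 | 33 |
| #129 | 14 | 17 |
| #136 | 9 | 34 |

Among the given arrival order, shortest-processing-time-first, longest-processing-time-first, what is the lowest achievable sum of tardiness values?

FIFO (arrival order): #101 #108 #115 #122 #129 #136.
#101: 0→17, due 25, tardiness 0
#108: 17→33, due 48, tardiness 0
#115: 33→36, due 43, tardiness 0
#122: 36→47, due 33, tardiness 14
#129: 47→61, due 17, tardiness 44
#136: 61→70, due 34, tardiness 36
Sum = 0+0+0+14+44+36 = 94.
SPT (increasing processing time): #115 #136 #122 #129 #108 #101.
#115: 0→3, due 43, tardiness 0
#136: 3→12, due 34, tardiness 0
#122: 12→23, due 33, tardiness 0
#129: 23→37, due 17, tardiness 20
#108: 37→53, due 48, tardiness 5
#101: 53→70, due 25, tardiness 45
Sum = 0+0+0+20+5+45 = 70.
LPT (decreasing processing time): #101 #108 #129 #122 #136 #115.
#101: 0→17, due 25, tardiness 0
#108: 17→33, due 48, tardiness 0
#129: 33→47, due 17, tardiness 30
#122: 47→58, due 33, tardiness 25
#136: 58→67, due 34, tardiness 33
#115: 67→70, due 43, tardiness 27
Sum = 0+0+30+25+33+27 = 115.
FIFO 94, SPT 70, LPT 115 → minimum 70.

70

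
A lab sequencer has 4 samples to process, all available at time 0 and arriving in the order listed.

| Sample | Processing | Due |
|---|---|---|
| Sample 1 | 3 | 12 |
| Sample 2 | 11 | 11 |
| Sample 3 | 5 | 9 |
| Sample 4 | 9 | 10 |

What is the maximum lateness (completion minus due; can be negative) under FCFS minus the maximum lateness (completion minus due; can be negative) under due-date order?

FIFO (arrival order): Sample 1 Sample 2 Sample 3 Sample 4.
Sample 1: 0→3, due 12, lateness -9
Sample 2: 3→14, due 11, lateness 3
Sample 3: 14→19, due 9, lateness 10
Sample 4: 19→28, due 10, lateness 18
Maximum = 18.
EDD (increasing due date): Sample 3 Sample 4 Sample 2 Sample 1.
Sample 3: 0→5, due 9, lateness -4
Sample 4: 5→14, due 10, lateness 4
Sample 2: 14→25, due 11, lateness 14
Sample 1: 25→28, due 12, lateness 16
Maximum = 16.
Difference = 18 − 16 = 2.

2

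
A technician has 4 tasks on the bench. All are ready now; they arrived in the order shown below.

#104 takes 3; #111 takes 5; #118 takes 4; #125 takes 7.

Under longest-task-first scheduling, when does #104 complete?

19

LPT (decreasing processing time): #125 #111 #118 #104.
#125: 0→7
#111: 7→12
#118: 12→16
#104: 16→19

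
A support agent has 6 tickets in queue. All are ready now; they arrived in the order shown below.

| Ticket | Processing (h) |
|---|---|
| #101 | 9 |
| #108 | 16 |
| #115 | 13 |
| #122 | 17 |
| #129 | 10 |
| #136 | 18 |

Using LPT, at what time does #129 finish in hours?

74

LPT (decreasing processing time): #136 #122 #108 #115 #129 #101.
#136: 0→18
#122: 18→35
#108: 35→51
#115: 51→64
#129: 64→74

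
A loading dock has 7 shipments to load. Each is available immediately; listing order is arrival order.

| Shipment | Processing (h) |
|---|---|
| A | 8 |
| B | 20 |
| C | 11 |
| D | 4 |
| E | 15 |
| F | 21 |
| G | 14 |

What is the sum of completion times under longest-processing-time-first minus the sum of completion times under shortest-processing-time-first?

158

LPT (decreasing processing time): F B E G C A D.
F: 0→21
B: 21→41
E: 41→56
G: 56→70
C: 70→81
A: 81→89
D: 89→93
Sum = 21+41+56+70+81+89+93 = 451.
SPT (increasing processing time): D A C G E B F.
D: 0→4
A: 4→12
C: 12→23
G: 23→37
E: 37→52
B: 52→72
F: 72→93
Sum = 4+12+23+37+52+72+93 = 293.
Difference = 451 − 293 = 158.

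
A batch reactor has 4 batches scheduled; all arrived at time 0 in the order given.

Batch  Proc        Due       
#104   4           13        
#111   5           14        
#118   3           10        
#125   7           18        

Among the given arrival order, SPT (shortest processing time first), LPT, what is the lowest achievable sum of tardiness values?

1

FIFO (arrival order): #104 #111 #118 #125.
#104: 0→4, due 13, tardiness 0
#111: 4→9, due 14, tardiness 0
#118: 9→12, due 10, tardiness 2
#125: 12→19, due 18, tardiness 1
Sum = 0+0+2+1 = 3.
SPT (increasing processing time): #118 #104 #111 #125.
#118: 0→3, due 10, tardiness 0
#104: 3→7, due 13, tardiness 0
#111: 7→12, due 14, tardiness 0
#125: 12→19, due 18, tardiness 1
Sum = 0+0+0+1 = 1.
LPT (decreasing processing time): #125 #111 #104 #118.
#125: 0→7, due 18, tardiness 0
#111: 7→12, due 14, tardiness 0
#104: 12→16, due 13, tardiness 3
#118: 16→19, due 10, tardiness 9
Sum = 0+0+3+9 = 12.
FIFO 3, SPT 1, LPT 12 → minimum 1.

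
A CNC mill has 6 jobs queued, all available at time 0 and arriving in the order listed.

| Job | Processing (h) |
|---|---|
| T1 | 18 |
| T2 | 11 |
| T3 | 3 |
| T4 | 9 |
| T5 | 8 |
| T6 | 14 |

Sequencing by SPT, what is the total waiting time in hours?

110

SPT (increasing processing time): T3 T5 T4 T2 T6 T1.
T3: waits 0, runs 0→3
T5: waits 3, runs 3→11
T4: waits 11, runs 11→20
T2: waits 20, runs 20→31
T6: waits 31, runs 31→45
T1: waits 45, runs 45→63
Sum = 0+3+11+20+31+45 = 110.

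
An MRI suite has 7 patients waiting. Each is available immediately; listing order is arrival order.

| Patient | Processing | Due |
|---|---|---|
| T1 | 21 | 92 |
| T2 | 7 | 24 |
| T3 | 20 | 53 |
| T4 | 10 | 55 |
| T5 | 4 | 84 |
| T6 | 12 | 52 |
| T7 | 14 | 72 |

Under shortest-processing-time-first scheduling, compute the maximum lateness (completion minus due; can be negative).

SPT (increasing processing time): T5 T2 T4 T6 T7 T3 T1.
T5: 0→4, due 84, lateness -80
T2: 4→11, due 24, lateness -13
T4: 11→21, due 55, lateness -34
T6: 21→33, due 52, lateness -19
T7: 33→47, due 72, lateness -25
T3: 47→67, due 53, lateness 14
T1: 67→88, due 92, lateness -4
Maximum = 14.

14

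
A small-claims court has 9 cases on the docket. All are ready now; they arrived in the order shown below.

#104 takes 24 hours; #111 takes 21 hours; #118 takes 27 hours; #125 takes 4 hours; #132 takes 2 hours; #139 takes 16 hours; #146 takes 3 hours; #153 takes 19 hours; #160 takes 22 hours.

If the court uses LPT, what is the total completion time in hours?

894

LPT (decreasing processing time): #118 #104 #160 #111 #153 #139 #125 #146 #132.
#118: 0→27
#104: 27→51
#160: 51→73
#111: 73→94
#153: 94→113
#139: 113→129
#125: 129→133
#146: 133→136
#132: 136→138
Sum = 27+51+73+94+113+129+133+136+138 = 894.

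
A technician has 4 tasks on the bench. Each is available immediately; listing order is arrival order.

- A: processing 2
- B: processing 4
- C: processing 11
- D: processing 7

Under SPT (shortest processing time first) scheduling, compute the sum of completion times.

SPT (increasing processing time): A B D C.
A: 0→2
B: 2→6
D: 6→13
C: 13→24
Sum = 2+6+13+24 = 45.

45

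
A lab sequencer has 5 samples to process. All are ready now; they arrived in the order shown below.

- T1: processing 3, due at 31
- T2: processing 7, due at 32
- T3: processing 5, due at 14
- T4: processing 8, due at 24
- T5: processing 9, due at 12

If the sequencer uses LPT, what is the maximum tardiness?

15

LPT (decreasing processing time): T5 T4 T2 T3 T1.
T5: 0→9, due 12, tardiness 0
T4: 9→17, due 24, tardiness 0
T2: 17→24, due 32, tardiness 0
T3: 24→29, due 14, tardiness 15
T1: 29→32, due 31, tardiness 1
Maximum = 15.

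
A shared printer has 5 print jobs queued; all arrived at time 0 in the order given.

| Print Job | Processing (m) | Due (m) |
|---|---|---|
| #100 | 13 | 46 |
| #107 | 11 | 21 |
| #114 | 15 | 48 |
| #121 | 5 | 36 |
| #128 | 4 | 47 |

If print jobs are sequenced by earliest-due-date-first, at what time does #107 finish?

11

EDD (increasing due date): #107 #121 #100 #128 #114.
#107: 0→11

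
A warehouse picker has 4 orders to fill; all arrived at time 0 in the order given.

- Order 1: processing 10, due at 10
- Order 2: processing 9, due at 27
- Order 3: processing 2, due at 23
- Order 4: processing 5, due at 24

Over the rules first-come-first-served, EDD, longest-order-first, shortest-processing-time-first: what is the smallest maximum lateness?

0

FIFO (arrival order): Order 1 Order 2 Order 3 Order 4.
Order 1: 0→10, due 10, lateness 0
Order 2: 10→19, due 27, lateness -8
Order 3: 19→21, due 23, lateness -2
Order 4: 21→26, due 24, lateness 2
Maximum = 2.
EDD (increasing due date): Order 1 Order 3 Order 4 Order 2.
Order 1: 0→10, due 10, lateness 0
Order 3: 10→12, due 23, lateness -11
Order 4: 12→17, due 24, lateness -7
Order 2: 17→26, due 27, lateness -1
Maximum = 0.
LPT (decreasing processing time): Order 1 Order 2 Order 4 Order 3.
Order 1: 0→10, due 10, lateness 0
Order 2: 10→19, due 27, lateness -8
Order 4: 19→24, due 24, lateness 0
Order 3: 24→26, due 23, lateness 3
Maximum = 3.
SPT (increasing processing time): Order 3 Order 4 Order 2 Order 1.
Order 3: 0→2, due 23, lateness -21
Order 4: 2→7, due 24, lateness -17
Order 2: 7→16, due 27, lateness -11
Order 1: 16→26, due 10, lateness 16
Maximum = 16.
FIFO 2, EDD 0, LPT 3, SPT 16 → minimum 0.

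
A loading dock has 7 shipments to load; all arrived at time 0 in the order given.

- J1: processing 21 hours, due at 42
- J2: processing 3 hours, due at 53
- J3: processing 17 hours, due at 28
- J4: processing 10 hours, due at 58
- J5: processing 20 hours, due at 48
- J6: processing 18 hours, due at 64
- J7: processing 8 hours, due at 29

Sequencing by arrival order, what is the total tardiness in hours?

129

FIFO (arrival order): J1 J2 J3 J4 J5 J6 J7.
J1: 0→21, due 42, tardiness 0
J2: 21→24, due 53, tardiness 0
J3: 24→41, due 28, tardiness 13
J4: 41→51, due 58, tardiness 0
J5: 51→71, due 48, tardiness 23
J6: 71→89, due 64, tardiness 25
J7: 89→97, due 29, tardiness 68
Sum = 0+0+13+0+23+25+68 = 129.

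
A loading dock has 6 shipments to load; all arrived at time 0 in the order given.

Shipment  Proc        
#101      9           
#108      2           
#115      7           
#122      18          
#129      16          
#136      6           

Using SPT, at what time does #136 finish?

SPT (increasing processing time): #108 #136 #115 #101 #129 #122.
#108: 0→2
#136: 2→8

8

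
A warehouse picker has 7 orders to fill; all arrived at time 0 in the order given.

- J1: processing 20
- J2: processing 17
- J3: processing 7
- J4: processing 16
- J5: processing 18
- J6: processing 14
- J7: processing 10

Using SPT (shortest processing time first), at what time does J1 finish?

102

SPT (increasing processing time): J3 J7 J6 J4 J2 J5 J1.
J3: 0→7
J7: 7→17
J6: 17→31
J4: 31→47
J2: 47→64
J5: 64→82
J1: 82→102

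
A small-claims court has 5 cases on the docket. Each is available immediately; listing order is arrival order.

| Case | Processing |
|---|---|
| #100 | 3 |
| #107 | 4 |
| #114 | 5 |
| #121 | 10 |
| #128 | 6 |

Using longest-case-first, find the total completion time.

100

LPT (decreasing processing time): #121 #128 #114 #107 #100.
#121: 0→10
#128: 10→16
#114: 16→21
#107: 21→25
#100: 25→28
Sum = 10+16+21+25+28 = 100.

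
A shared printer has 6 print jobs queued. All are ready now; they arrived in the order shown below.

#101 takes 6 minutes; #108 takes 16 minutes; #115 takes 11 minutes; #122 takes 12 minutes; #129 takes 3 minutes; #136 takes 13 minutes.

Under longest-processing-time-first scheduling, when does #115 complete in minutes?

52

LPT (decreasing processing time): #108 #136 #122 #115 #101 #129.
#108: 0→16
#136: 16→29
#122: 29→41
#115: 41→52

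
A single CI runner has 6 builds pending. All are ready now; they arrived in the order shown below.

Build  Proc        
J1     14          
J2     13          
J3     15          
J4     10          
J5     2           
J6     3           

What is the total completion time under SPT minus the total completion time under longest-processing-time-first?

SPT (increasing processing time): J5 J6 J4 J2 J1 J3.
J5: 0→2
J6: 2→5
J4: 5→15
J2: 15→28
J1: 28→42
J3: 42→57
Sum = 2+5+15+28+42+57 = 149.
LPT (decreasing processing time): J3 J1 J2 J4 J6 J5.
J3: 0→15
J1: 15→29
J2: 29→42
J4: 42→52
J6: 52→55
J5: 55→57
Sum = 15+29+42+52+55+57 = 250.
Difference = 149 − 250 = -101.

-101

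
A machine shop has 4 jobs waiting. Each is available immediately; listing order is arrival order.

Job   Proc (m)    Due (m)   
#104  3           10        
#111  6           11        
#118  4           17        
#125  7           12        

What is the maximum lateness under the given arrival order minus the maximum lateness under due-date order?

4

FIFO (arrival order): #104 #111 #118 #125.
#104: 0→3, due 10, lateness -7
#111: 3→9, due 11, lateness -2
#118: 9→13, due 17, lateness -4
#125: 13→20, due 12, lateness 8
Maximum = 8.
EDD (increasing due date): #104 #111 #125 #118.
#104: 0→3, due 10, lateness -7
#111: 3→9, due 11, lateness -2
#125: 9→16, due 12, lateness 4
#118: 16→20, due 17, lateness 3
Maximum = 4.
Difference = 8 − 4 = 4.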